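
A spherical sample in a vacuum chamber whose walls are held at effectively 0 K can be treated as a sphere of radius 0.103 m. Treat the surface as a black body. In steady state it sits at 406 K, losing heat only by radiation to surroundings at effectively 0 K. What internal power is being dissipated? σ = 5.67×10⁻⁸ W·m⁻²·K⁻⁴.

P ≈ 205 W

Steady state: P = εσA T⁴.
A = 4πr² = 0.1333 m²; T⁴ = (406)⁴ = 2.717×10¹⁰ K⁴.
P = 1.0 × 5.67×10⁻⁸ × 0.1333 × 2.717×10¹⁰.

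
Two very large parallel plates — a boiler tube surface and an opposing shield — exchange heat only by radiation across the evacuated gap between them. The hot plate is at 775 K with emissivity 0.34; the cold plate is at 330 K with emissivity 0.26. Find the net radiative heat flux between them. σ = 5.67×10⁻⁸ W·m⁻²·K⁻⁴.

q ≈ 3420 W/m²

For two infinite grey parallel plates, q = σ(T₁⁴ − T₂⁴)/(1/ε₁ + 1/ε₂ − 1).
T₁⁴ − T₂⁴ = 3.608×10¹¹ − 1.186×10¹⁰ = 3.489×10¹¹ K⁴.
1/ε₁ + 1/ε₂ − 1 = 2.941 + 3.846 − 1 = 5.787.
q = 5.67×10⁻⁸ × 3.489×10¹¹ / 5.787.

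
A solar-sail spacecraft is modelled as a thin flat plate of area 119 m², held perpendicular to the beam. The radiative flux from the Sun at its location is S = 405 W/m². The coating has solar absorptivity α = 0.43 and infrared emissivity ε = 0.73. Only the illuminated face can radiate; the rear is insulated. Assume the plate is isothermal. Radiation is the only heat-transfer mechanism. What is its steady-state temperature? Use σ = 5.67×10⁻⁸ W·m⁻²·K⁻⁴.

T ≈ 255 K

At equilibrium, absorbed power = emitted power.
Absorbing cross-section = A = 119.0 m²; emitting surface = A = 119.0 m² (ratio 1).
αS·A_cross = εσ·A_surf·T⁴  ⇒  T⁴ = αS/(ε·1σ).
T⁴ = 0.430·405/(0.73·1·5.67×10⁻⁸) = 4.207×10⁹ K⁴.
T = (4.207×10⁹)^(1/4).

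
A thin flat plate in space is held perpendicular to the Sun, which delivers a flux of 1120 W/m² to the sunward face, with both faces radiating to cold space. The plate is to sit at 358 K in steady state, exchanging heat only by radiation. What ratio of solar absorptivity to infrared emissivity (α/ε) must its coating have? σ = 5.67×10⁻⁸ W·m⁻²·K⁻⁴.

Balance: αS·A = εσ·2A·T⁴ ⇒ α/ε = 2σT⁴/S.
α/ε = 2·5.67×10⁻⁸·(358)⁴/1120 = 2·5.67×10⁻⁸·1.643×10¹⁰/1120.

α/ε ≈ 1.66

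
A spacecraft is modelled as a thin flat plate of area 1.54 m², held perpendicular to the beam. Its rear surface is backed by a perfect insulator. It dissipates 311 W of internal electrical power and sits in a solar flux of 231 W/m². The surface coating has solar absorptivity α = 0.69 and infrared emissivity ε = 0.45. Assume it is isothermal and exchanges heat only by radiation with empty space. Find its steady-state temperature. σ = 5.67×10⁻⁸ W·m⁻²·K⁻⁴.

T ≈ 345 K

At steady state, absorbed solar power + internal power = radiated power.
Absorbed: α·S·A_cross = 0.69·231·1.540 = 245.5 W (cross-section A).
Total input = 245.5 + 311 = 556.5 W.
Radiated: εσ·A_surf·T⁴ with A_surf = A = 1.540 m².
T⁴ = 556.5/(0.45·5.67×10⁻⁸·1.540) = 1.416×10¹⁰ K⁴.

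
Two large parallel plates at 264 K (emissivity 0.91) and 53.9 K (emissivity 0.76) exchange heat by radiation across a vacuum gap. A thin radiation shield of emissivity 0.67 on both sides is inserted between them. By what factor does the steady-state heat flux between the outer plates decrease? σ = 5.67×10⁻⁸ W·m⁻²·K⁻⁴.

factor ≈ 2.40

Without shield: q₀ = σΔ(T⁴)/(1/ε₁+1/ε₂−1) with denominator 1.415.
With shield the two gaps are in series; the resistances add: (1/ε₁+1/ε_s−1)+(1/ε_s+1/ε₂−1) = 1.591+1.808 = 3.400.
Heat-flux ratio q₀/q = 3.400/1.415.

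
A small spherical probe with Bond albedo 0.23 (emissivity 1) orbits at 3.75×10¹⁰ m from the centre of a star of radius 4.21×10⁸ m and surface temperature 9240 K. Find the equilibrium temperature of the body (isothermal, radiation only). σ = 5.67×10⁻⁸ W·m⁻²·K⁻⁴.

The star's surface emits σT_*⁴; at distance d the flux is S = σT_*⁴(R_*/d)².
S = 5.67×10⁻⁸·(9240)⁴·(4.21×10⁸/3.75×10¹⁰)² = 52090 W/m².
For an isothermal sphere T⁴ = (1−a)S/(4σ) = 1.769×10¹¹ K⁴.

T ≈ 648 K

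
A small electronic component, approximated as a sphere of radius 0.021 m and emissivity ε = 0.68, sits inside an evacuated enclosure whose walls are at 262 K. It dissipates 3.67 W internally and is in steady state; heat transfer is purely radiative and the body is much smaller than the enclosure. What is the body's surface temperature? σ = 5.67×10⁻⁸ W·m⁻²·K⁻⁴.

T ≈ 385 K

For a small grey body in a large enclosure, net radiated power = εσA(T⁴ − T_w⁴).
Steady state: P = εσA(T⁴ − T_w⁴) with A = 4πr² = 0.005542 m².
T⁴ = P/(εσA) + T_w⁴ = 3.67/(0.68·5.67×10⁻⁸·0.005542) + (262)⁴
    = 1.718×10¹⁰ + 4.712×10⁹ = 2.189×10¹⁰ K⁴.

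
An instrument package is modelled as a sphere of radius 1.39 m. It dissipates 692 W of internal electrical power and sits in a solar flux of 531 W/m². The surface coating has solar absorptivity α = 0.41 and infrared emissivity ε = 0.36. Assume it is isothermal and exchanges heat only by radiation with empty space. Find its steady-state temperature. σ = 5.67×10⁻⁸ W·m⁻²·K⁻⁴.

T ≈ 252 K

At steady state, absorbed solar power + internal power = radiated power.
Absorbed: α·S·A_cross = 0.41·531·6.070 = 1321 W (cross-section πr²).
Total input = 1321 + 692 = 2013 W.
Radiated: εσ·A_surf·T⁴ with A_surf = 4πr² = 24.28 m².
T⁴ = 2013/(0.36·5.67×10⁻⁸·24.28) = 4.063×10⁹ K⁴.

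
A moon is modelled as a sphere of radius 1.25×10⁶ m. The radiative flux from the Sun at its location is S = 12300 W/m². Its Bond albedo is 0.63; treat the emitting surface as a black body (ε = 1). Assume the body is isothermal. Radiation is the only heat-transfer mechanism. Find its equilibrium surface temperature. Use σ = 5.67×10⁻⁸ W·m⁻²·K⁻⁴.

At equilibrium, absorbed power = emitted power.
Absorbing cross-section = πr² = 4.909×10¹² m²; emitting surface = 4πr² = 1.963×10¹³ m² (ratio 4).
(1−a)S·A_cross = εσ·A_surf·T⁴  ⇒  T⁴ = (1−a)S/(4σ).
T⁴ = 0.370·12300/(4·5.67×10⁻⁸) = 2.007×10¹⁰ K⁴.
T = (2.007×10¹⁰)^(1/4).

T ≈ 376 K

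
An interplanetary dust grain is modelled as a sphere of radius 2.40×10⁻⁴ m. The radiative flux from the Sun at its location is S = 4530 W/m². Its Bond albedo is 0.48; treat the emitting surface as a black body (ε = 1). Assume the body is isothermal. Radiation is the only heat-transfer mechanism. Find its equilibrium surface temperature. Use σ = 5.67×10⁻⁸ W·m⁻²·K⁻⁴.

T ≈ 319 K

At equilibrium, absorbed power = emitted power.
Absorbing cross-section = πr² = 1.810×10⁻⁷ m²; emitting surface = 4πr² = 7.238×10⁻⁷ m² (ratio 4).
(1−a)S·A_cross = εσ·A_surf·T⁴  ⇒  T⁴ = (1−a)S/(4σ).
T⁴ = 0.520·4530/(4·5.67×10⁻⁸) = 1.039×10¹⁰ K⁴.
T = (1.039×10¹⁰)^(1/4).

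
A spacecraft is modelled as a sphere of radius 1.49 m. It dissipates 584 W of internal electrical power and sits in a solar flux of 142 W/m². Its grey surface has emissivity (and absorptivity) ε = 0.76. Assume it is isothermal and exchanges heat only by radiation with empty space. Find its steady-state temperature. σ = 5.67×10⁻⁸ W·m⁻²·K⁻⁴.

T ≈ 183 K

At steady state, absorbed solar power + internal power = radiated power.
Absorbed: α·S·A_cross = 0.76·142·6.975 = 752.7 W (cross-section πr²).
Total input = 752.7 + 584 = 1337 W.
Radiated: εσ·A_surf·T⁴ with A_surf = 4πr² = 27.90 m².
T⁴ = 1337/(0.76·5.67×10⁻⁸·27.90) = 1.112×10⁹ K⁴.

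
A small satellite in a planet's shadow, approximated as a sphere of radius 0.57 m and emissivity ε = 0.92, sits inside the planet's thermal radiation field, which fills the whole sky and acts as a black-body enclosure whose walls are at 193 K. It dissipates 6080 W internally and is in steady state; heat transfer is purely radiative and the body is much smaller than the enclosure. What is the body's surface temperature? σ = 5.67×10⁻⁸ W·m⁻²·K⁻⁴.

For a small grey body in a large enclosure, net radiated power = εσA(T⁴ − T_w⁴).
Steady state: P = εσA(T⁴ − T_w⁴) with A = 4πr² = 4.083 m².
T⁴ = P/(εσA) + T_w⁴ = 6080/(0.92·5.67×10⁻⁸·4.083) + (193)⁴
    = 2.855×10¹⁰ + 1.387×10⁹ = 2.994×10¹⁰ K⁴.

T ≈ 416 K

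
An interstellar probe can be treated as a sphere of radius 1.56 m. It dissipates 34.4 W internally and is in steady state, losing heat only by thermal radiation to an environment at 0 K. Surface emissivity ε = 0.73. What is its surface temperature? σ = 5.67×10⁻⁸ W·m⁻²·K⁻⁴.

Steady state: internal power = radiated power, P = εσA T⁴.
Radiating area A = 4πr² = 30.58 m².
T⁴ = P/(εσA) = 34.4/(0.73·5.67×10⁻⁸·30.58) = 2.718×10⁷ K⁴.
T = (2.718×10⁷)^(1/4).

T ≈ 72.2 K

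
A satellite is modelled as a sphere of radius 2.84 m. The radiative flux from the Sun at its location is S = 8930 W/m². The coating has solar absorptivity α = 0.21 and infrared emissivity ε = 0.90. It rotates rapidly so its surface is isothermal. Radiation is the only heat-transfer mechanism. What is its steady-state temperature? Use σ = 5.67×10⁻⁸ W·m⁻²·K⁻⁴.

T ≈ 310 K

At equilibrium, absorbed power = emitted power.
Absorbing cross-section = πr² = 25.34 m²; emitting surface = 4πr² = 101.4 m² (ratio 4).
αS·A_cross = εσ·A_surf·T⁴  ⇒  T⁴ = αS/(ε·4σ).
T⁴ = 0.210·8930/(0.90·4·5.67×10⁻⁸) = 9.187×10⁹ K⁴.
T = (9.187×10⁹)^(1/4).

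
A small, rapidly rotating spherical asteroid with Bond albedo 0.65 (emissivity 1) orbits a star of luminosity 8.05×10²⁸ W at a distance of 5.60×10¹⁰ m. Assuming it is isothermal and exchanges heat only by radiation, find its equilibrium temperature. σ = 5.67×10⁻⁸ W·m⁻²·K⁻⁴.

First find the stellar flux at distance d: S = L/(4πd²) = 8.05×10²⁸/(4π·(5.60×10¹⁰)²) = 2.043×10⁶ W/m².
For an isothermal sphere, absorbed (1−a)S·πr² = emitted σ·4πr²·T⁴, so T⁴ = (1−a)S/(4σ).
T⁴ = 0.350·2.043×10⁶/(4·5.67×10⁻⁸) = 3.152×10¹² K⁴.

T ≈ 1330 K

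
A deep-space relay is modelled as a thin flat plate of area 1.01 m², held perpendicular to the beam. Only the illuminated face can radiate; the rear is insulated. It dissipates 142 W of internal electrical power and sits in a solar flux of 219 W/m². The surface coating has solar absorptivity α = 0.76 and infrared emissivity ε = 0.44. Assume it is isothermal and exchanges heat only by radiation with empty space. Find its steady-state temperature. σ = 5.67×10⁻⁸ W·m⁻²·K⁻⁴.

T ≈ 333 K

At steady state, absorbed solar power + internal power = radiated power.
Absorbed: α·S·A_cross = 0.76·219·1.010 = 168.1 W (cross-section A).
Total input = 168.1 + 142 = 310.1 W.
Radiated: εσ·A_surf·T⁴ with A_surf = A = 1.010 m².
T⁴ = 310.1/(0.44·5.67×10⁻⁸·1.010) = 1.231×10¹⁰ K⁴.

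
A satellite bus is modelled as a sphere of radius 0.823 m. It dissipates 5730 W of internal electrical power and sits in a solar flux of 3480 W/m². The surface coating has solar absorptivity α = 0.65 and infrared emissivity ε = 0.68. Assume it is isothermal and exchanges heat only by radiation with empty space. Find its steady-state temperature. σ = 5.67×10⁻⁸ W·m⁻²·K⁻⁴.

T ≈ 423 K

At steady state, absorbed solar power + internal power = radiated power.
Absorbed: α·S·A_cross = 0.65·3480·2.128 = 4813 W (cross-section πr²).
Total input = 4813 + 5730 = 10540 W.
Radiated: εσ·A_surf·T⁴ with A_surf = 4πr² = 8.512 m².
T⁴ = 10540/(0.68·5.67×10⁻⁸·8.512) = 3.213×10¹⁰ K⁴.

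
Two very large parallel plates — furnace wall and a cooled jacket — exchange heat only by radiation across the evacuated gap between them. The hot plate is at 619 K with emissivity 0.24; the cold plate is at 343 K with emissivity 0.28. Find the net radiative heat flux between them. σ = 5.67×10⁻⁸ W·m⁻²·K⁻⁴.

For two infinite grey parallel plates, q = σ(T₁⁴ − T₂⁴)/(1/ε₁ + 1/ε₂ − 1).
T₁⁴ − T₂⁴ = 1.468×10¹¹ − 1.384×10¹⁰ = 1.330×10¹¹ K⁴.
1/ε₁ + 1/ε₂ − 1 = 4.167 + 3.571 − 1 = 6.738.
q = 5.67×10⁻⁸ × 1.330×10¹¹ / 6.738.

q ≈ 1120 W/m²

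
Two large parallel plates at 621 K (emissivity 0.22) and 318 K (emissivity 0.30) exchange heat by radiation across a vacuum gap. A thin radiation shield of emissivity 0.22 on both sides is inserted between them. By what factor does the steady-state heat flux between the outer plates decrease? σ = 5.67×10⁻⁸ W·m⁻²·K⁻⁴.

Without shield: q₀ = σΔ(T⁴)/(1/ε₁+1/ε₂−1) with denominator 6.879.
With shield the two gaps are in series; the resistances add: (1/ε₁+1/ε_s−1)+(1/ε_s+1/ε₂−1) = 8.091+6.879 = 14.97.
Heat-flux ratio q₀/q = 14.97/6.879.

factor ≈ 2.18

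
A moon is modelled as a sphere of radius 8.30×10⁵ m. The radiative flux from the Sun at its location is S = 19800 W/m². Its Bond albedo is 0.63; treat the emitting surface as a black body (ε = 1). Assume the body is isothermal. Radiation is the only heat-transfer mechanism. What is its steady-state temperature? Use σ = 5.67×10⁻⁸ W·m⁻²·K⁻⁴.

At equilibrium, absorbed power = emitted power.
Absorbing cross-section = πr² = 2.164×10¹² m²; emitting surface = 4πr² = 8.657×10¹² m² (ratio 4).
(1−a)S·A_cross = εσ·A_surf·T⁴  ⇒  T⁴ = (1−a)S/(4σ).
T⁴ = 0.370·19800/(4·5.67×10⁻⁸) = 3.230×10¹⁰ K⁴.
T = (3.230×10¹⁰)^(1/4).

T ≈ 424 K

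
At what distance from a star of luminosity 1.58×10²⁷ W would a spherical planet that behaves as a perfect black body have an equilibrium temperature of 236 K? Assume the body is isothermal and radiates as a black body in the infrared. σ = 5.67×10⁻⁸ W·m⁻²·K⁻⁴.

d ≈ 4.23×10¹¹ m

For an isothermal black-emitting sphere, (1−a)S·πr² = σ·4πr²·T⁴ ⇒ S = 4σT⁴/(1−a).
S = 4·5.67×10⁻⁸·(236)⁴/1.00 = 703.5 W/m².
Flux falls as S = L/(4πd²), so d = √(L/(4πS)) = √(1.58×10²⁷/(4π·703.5)).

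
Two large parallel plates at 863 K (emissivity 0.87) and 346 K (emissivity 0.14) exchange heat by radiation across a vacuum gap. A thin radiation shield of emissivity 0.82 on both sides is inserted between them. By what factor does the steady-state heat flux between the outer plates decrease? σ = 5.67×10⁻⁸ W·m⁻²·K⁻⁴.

factor ≈ 1.20

Without shield: q₀ = σΔ(T⁴)/(1/ε₁+1/ε₂−1) with denominator 7.292.
With shield the two gaps are in series; the resistances add: (1/ε₁+1/ε_s−1)+(1/ε_s+1/ε₂−1) = 1.369+7.362 = 8.731.
Heat-flux ratio q₀/q = 8.731/7.292.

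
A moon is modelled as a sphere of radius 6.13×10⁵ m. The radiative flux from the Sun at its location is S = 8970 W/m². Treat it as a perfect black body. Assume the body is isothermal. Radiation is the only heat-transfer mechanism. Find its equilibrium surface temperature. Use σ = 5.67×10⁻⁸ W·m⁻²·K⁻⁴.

At equilibrium, absorbed power = emitted power.
Absorbing cross-section = πr² = 1.181×10¹² m²; emitting surface = 4πr² = 4.722×10¹² m² (ratio 4).
S·A_cross = εσ·A_surf·T⁴  ⇒  T⁴ = S/(4σ).
T⁴ = 1.00·8970/(4·5.67×10⁻⁸) = 3.955×10¹⁰ K⁴.
T = (3.955×10¹⁰)^(1/4).

T ≈ 446 K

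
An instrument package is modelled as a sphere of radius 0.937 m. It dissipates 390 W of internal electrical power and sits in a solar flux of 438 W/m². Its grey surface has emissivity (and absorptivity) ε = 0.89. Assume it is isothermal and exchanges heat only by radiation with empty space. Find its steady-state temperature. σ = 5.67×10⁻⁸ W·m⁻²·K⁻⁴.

At steady state, absorbed solar power + internal power = radiated power.
Absorbed: α·S·A_cross = 0.89·438·2.758 = 1075 W (cross-section πr²).
Total input = 1075 + 390 = 1465 W.
Radiated: εσ·A_surf·T⁴ with A_surf = 4πr² = 11.03 m².
T⁴ = 1465/(0.89·5.67×10⁻⁸·11.03) = 2.632×10⁹ K⁴.

T ≈ 226 K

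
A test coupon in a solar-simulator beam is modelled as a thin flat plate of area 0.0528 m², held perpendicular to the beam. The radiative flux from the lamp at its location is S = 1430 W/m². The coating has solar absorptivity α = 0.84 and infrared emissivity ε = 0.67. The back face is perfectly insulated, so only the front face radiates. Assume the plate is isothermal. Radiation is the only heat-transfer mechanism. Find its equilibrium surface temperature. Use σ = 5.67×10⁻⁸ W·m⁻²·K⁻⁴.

T ≈ 422 K

At equilibrium, absorbed power = emitted power.
Absorbing cross-section = A = 0.05280 m²; emitting surface = A = 0.05280 m² (ratio 1).
αS·A_cross = εσ·A_surf·T⁴  ⇒  T⁴ = αS/(ε·1σ).
T⁴ = 0.840·1430/(0.67·1·5.67×10⁻⁸) = 3.162×10¹⁰ K⁴.
T = (3.162×10¹⁰)^(1/4).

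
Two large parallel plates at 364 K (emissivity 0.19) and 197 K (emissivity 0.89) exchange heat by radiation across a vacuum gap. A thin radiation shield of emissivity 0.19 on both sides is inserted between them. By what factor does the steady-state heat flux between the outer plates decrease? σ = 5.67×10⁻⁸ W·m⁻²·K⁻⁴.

factor ≈ 2.77

Without shield: q₀ = σΔ(T⁴)/(1/ε₁+1/ε₂−1) with denominator 5.387.
With shield the two gaps are in series; the resistances add: (1/ε₁+1/ε_s−1)+(1/ε_s+1/ε₂−1) = 9.526+5.387 = 14.91.
Heat-flux ratio q₀/q = 14.91/5.387.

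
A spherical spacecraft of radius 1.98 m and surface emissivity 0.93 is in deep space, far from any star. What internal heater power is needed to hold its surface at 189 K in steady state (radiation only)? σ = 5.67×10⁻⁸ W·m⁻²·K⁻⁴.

P = εσ·4πr²·T⁴.
4πr² = 49.27 m²; T⁴ = 1.276×10⁹ K⁴.
P = 0.93·5.67×10⁻⁸·49.27·1.276×10⁹.

P ≈ 3310 W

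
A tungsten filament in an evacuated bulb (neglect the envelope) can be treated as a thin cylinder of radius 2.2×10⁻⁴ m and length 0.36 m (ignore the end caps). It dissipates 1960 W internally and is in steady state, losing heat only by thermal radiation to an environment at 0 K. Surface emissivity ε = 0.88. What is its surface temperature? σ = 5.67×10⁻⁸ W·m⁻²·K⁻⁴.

Steady state: internal power = radiated power, P = εσA T⁴.
Radiating area A = 2πrL = 4.976×10⁻⁴ m².
T⁴ = P/(εσA) = 1960/(0.88·5.67×10⁻⁸·4.976×10⁻⁴) = 7.894×10¹³ K⁴.
T = (7.894×10¹³)^(1/4).

T ≈ 2980 K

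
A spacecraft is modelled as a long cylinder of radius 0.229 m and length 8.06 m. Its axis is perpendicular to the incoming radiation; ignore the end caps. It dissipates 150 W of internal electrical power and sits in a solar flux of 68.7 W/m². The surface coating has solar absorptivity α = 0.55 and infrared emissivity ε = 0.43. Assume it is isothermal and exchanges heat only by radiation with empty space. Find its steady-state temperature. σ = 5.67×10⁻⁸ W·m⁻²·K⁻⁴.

T ≈ 179 K

At steady state, absorbed solar power + internal power = radiated power.
Absorbed: α·S·A_cross = 0.55·68.7·3.691 = 139.5 W (cross-section 2rL).
Total input = 139.5 + 150 = 289.5 W.
Radiated: εσ·A_surf·T⁴ with A_surf = 2πrL = 11.60 m².
T⁴ = 289.5/(0.43·5.67×10⁻⁸·11.60) = 1.024×10⁹ K⁴.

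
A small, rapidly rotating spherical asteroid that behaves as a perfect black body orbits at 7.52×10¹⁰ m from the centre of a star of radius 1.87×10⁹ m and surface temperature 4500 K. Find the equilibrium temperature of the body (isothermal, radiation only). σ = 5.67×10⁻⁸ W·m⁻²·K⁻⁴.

The star's surface emits σT_*⁴; at distance d the flux is S = σT_*⁴(R_*/d)².
S = 5.67×10⁻⁸·(4500)⁴·(1.87×10⁹/7.52×10¹⁰)² = 14380 W/m².
For an isothermal sphere T⁴ = (1−a)S/(4σ) = 6.339×10¹⁰ K⁴.

T ≈ 502 K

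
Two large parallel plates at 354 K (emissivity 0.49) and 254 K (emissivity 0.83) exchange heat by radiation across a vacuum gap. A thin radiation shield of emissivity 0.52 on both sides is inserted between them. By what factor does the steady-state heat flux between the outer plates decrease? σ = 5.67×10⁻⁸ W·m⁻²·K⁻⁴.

Without shield: q₀ = σΔ(T⁴)/(1/ε₁+1/ε₂−1) with denominator 2.246.
With shield the two gaps are in series; the resistances add: (1/ε₁+1/ε_s−1)+(1/ε_s+1/ε₂−1) = 2.964+2.128 = 5.092.
Heat-flux ratio q₀/q = 5.092/2.246.

factor ≈ 2.27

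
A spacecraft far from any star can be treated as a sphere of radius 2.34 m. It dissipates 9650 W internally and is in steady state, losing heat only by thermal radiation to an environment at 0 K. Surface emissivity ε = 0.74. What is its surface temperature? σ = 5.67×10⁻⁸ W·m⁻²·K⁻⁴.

Steady state: internal power = radiated power, P = εσA T⁴.
Radiating area A = 4πr² = 68.81 m².
T⁴ = P/(εσA) = 9650/(0.74·5.67×10⁻⁸·68.81) = 3.342×10⁹ K⁴.
T = (3.342×10⁹)^(1/4).

T ≈ 240 K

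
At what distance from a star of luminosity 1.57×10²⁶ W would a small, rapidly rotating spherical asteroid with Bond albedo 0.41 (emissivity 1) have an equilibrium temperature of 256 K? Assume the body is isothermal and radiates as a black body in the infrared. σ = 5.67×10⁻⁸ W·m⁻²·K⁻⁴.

d ≈ 8.70×10¹⁰ m

For an isothermal black-emitting sphere, (1−a)S·πr² = σ·4πr²·T⁴ ⇒ S = 4σT⁴/(1−a).
S = 4·5.67×10⁻⁸·(256)⁴/0.590 = 1651 W/m².
Flux falls as S = L/(4πd²), so d = √(L/(4πS)) = √(1.57×10²⁶/(4π·1651)).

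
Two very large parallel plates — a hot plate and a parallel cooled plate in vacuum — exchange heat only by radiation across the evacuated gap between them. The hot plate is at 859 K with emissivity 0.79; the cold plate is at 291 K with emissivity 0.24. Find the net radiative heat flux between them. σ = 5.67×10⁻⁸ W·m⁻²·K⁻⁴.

q ≈ 6870 W/m²

For two infinite grey parallel plates, q = σ(T₁⁴ − T₂⁴)/(1/ε₁ + 1/ε₂ − 1).
T₁⁴ − T₂⁴ = 5.445×10¹¹ − 7.171×10⁹ = 5.373×10¹¹ K⁴.
1/ε₁ + 1/ε₂ − 1 = 1.266 + 4.167 − 1 = 4.432.
q = 5.67×10⁻⁸ × 5.373×10¹¹ / 4.432.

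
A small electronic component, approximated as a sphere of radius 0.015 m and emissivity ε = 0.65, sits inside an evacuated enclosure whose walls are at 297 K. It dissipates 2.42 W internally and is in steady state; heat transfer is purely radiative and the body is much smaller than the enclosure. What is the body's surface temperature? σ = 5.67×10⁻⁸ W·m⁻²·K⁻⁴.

T ≈ 420 K

For a small grey body in a large enclosure, net radiated power = εσA(T⁴ − T_w⁴).
Steady state: P = εσA(T⁴ − T_w⁴) with A = 4πr² = 0.002827 m².
T⁴ = P/(εσA) + T_w⁴ = 2.42/(0.65·5.67×10⁻⁸·0.002827) + (297)⁴
    = 2.322×10¹⁰ + 7.781×10⁹ = 3.100×10¹⁰ K⁴.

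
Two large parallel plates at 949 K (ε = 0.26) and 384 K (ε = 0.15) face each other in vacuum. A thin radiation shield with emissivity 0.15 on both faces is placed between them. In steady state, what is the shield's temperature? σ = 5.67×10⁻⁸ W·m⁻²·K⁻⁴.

In steady state the net flux on the hot side equals that on the cold side.
σ(T₁⁴−T_s⁴)/D₁ = σ(T_s⁴−T₂⁴)/D₂, with D₁ = 1/ε₁+1/ε_s−1 = 9.513, D₂ = 1/ε_s+1/ε₂−1 = 12.33.
Solve for T_s⁴: T_s⁴ = (D₂·T₁⁴ + D₁·T₂⁴)/(D₁+D₂) = 4.674×10¹¹ K⁴.

T_s ≈ 827 K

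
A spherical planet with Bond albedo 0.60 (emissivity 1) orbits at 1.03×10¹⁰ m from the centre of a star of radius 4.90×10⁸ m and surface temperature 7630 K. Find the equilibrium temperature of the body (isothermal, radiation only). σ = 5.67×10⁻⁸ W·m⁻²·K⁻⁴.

T ≈ 936 K

The star's surface emits σT_*⁴; at distance d the flux is S = σT_*⁴(R_*/d)².
S = 5.67×10⁻⁸·(7630)⁴·(4.90×10⁸/1.03×10¹⁰)² = 4.349×10⁵ W/m².
For an isothermal sphere T⁴ = (1−a)S/(4σ) = 7.670×10¹¹ K⁴.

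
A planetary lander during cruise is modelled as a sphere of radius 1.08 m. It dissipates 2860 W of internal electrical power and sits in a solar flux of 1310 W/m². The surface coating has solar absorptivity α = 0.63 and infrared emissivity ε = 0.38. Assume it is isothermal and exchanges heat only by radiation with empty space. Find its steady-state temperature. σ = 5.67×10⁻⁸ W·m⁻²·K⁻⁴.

At steady state, absorbed solar power + internal power = radiated power.
Absorbed: α·S·A_cross = 0.63·1310·3.664 = 3024 W (cross-section πr²).
Total input = 3024 + 2860 = 5884 W.
Radiated: εσ·A_surf·T⁴ with A_surf = 4πr² = 14.66 m².
T⁴ = 5884/(0.38·5.67×10⁻⁸·14.66) = 1.863×10¹⁰ K⁴.

T ≈ 369 K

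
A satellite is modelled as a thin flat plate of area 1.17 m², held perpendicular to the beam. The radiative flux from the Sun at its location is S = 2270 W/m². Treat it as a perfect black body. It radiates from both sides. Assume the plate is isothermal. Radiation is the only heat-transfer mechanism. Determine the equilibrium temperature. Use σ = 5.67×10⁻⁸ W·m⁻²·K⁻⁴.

T ≈ 376 K

At equilibrium, absorbed power = emitted power.
Absorbing cross-section = A = 1.170 m²; emitting surface = 2A = 2.340 m² (ratio 2).
S·A_cross = εσ·A_surf·T⁴  ⇒  T⁴ = S/(2σ).
T⁴ = 1.00·2270/(2·5.67×10⁻⁸) = 2.002×10¹⁰ K⁴.
T = (2.002×10¹⁰)^(1/4).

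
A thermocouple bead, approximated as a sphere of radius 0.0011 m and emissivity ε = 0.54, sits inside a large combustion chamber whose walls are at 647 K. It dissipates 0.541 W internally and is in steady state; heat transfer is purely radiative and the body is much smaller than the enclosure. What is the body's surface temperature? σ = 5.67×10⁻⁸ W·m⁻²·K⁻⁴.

T ≈ 1080 K

For a small grey body in a large enclosure, net radiated power = εσA(T⁴ − T_w⁴).
Steady state: P = εσA(T⁴ − T_w⁴) with A = 4πr² = 1.521×10⁻⁵ m².
T⁴ = P/(εσA) + T_w⁴ = 0.541/(0.54·5.67×10⁻⁸·1.521×10⁻⁵) + (647)⁴
    = 1.162×10¹² + 1.752×10¹¹ = 1.337×10¹² K⁴.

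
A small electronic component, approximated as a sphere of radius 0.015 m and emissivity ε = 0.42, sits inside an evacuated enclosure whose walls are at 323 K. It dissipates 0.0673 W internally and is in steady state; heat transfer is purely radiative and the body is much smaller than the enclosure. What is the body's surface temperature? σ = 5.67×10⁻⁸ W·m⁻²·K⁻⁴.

For a small grey body in a large enclosure, net radiated power = εσA(T⁴ − T_w⁴).
Steady state: P = εσA(T⁴ − T_w⁴) with A = 4πr² = 0.002827 m².
T⁴ = P/(εσA) + T_w⁴ = 0.0673/(0.42·5.67×10⁻⁸·0.002827) + (323)⁴
    = 9.995×10⁸ + 1.088×10¹⁰ = 1.188×10¹⁰ K⁴.

T ≈ 330 K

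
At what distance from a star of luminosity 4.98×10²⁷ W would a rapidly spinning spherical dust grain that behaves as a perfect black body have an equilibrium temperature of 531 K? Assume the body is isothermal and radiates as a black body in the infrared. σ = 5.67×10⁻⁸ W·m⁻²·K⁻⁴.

d ≈ 1.48×10¹¹ m

For an isothermal black-emitting sphere, (1−a)S·πr² = σ·4πr²·T⁴ ⇒ S = 4σT⁴/(1−a).
S = 4·5.67×10⁻⁸·(531)⁴/1.00 = 18030 W/m².
Flux falls as S = L/(4πd²), so d = √(L/(4πS)) = √(4.98×10²⁷/(4π·18030)).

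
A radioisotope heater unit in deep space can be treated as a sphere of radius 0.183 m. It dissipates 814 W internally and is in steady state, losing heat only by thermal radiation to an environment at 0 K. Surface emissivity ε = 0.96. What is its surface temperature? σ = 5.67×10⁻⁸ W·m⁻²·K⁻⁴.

Steady state: internal power = radiated power, P = εσA T⁴.
Radiating area A = 4πr² = 0.4208 m².
T⁴ = P/(εσA) = 814/(0.96·5.67×10⁻⁸·0.4208) = 3.554×10¹⁰ K⁴.
T = (3.554×10¹⁰)^(1/4).

T ≈ 434 K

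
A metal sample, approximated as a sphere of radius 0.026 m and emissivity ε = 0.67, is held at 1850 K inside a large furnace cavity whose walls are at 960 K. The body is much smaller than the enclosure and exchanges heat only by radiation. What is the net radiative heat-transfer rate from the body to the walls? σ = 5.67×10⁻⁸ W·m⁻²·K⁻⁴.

P_net ≈ 3510 W

For a small grey body in a large enclosure: P_net = εσA(T_body⁴ − T_wall⁴).
A = 4πr² = 0.008495 m²; T_body⁴ − T_wall⁴ = 1.171×10¹³ − 8.493×10¹¹ = 1.086×10¹³ K⁴.
|P_net| = 0.67·5.67×10⁻⁸·0.008495·1.086×10¹³.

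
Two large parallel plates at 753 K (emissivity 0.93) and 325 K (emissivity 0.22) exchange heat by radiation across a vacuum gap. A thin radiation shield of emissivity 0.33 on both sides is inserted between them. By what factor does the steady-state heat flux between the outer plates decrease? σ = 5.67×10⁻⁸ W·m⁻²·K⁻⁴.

Without shield: q₀ = σΔ(T⁴)/(1/ε₁+1/ε₂−1) with denominator 4.621.
With shield the two gaps are in series; the resistances add: (1/ε₁+1/ε_s−1)+(1/ε_s+1/ε₂−1) = 3.106+6.576 = 9.681.
Heat-flux ratio q₀/q = 9.681/4.621.

factor ≈ 2.10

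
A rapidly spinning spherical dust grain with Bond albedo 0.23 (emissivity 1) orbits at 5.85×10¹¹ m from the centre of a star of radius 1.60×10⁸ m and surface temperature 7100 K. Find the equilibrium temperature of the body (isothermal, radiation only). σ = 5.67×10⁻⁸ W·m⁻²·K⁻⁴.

T ≈ 77.8 K

The star's surface emits σT_*⁴; at distance d the flux is S = σT_*⁴(R_*/d)².
S = 5.67×10⁻⁸·(7100)⁴·(1.60×10⁸/5.85×10¹¹)² = 10.78 W/m².
For an isothermal sphere T⁴ = (1−a)S/(4σ) = 3.659×10⁷ K⁴.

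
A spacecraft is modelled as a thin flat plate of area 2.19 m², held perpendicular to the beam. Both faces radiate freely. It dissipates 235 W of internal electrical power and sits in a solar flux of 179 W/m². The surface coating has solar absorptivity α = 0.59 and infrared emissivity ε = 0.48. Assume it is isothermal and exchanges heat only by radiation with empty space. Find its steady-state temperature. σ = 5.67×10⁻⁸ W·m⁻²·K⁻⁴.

At steady state, absorbed solar power + internal power = radiated power.
Absorbed: α·S·A_cross = 0.59·179·2.190 = 231.3 W (cross-section A).
Total input = 231.3 + 235 = 466.3 W.
Radiated: εσ·A_surf·T⁴ with A_surf = 2A = 4.380 m².
T⁴ = 466.3/(0.48·5.67×10⁻⁸·4.380) = 3.912×10⁹ K⁴.

T ≈ 250 K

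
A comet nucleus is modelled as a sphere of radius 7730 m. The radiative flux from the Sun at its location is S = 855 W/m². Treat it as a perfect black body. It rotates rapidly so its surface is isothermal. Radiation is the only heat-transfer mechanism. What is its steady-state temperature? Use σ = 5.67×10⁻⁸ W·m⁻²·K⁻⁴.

T ≈ 248 K

At equilibrium, absorbed power = emitted power.
Absorbing cross-section = πr² = 1.877×10⁸ m²; emitting surface = 4πr² = 7.509×10⁸ m² (ratio 4).
S·A_cross = εσ·A_surf·T⁴  ⇒  T⁴ = S/(4σ).
T⁴ = 1.00·855/(4·5.67×10⁻⁸) = 3.770×10⁹ K⁴.
T = (3.770×10⁹)^(1/4).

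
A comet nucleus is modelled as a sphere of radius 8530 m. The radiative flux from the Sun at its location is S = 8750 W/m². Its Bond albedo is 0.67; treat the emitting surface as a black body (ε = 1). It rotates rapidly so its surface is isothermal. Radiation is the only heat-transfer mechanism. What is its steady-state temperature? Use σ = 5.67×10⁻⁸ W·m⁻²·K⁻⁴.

T ≈ 336 K

At equilibrium, absorbed power = emitted power.
Absorbing cross-section = πr² = 2.286×10⁸ m²; emitting surface = 4πr² = 9.143×10⁸ m² (ratio 4).
(1−a)S·A_cross = εσ·A_surf·T⁴  ⇒  T⁴ = (1−a)S/(4σ).
T⁴ = 0.330·8750/(4·5.67×10⁻⁸) = 1.273×10¹⁰ K⁴.
T = (1.273×10¹⁰)^(1/4).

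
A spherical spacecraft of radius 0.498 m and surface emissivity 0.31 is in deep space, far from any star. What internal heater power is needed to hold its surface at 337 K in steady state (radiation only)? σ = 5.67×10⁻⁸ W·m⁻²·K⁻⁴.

P ≈ 707 W

P = εσ·4πr²·T⁴.
4πr² = 3.117 m²; T⁴ = 1.290×10¹⁰ K⁴.
P = 0.31·5.67×10⁻⁸·3.117·1.290×10¹⁰.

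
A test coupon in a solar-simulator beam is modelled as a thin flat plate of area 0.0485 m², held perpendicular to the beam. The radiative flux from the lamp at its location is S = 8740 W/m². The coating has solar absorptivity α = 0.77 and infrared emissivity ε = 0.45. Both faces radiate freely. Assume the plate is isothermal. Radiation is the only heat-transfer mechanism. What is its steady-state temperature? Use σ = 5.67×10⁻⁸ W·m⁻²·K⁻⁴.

At equilibrium, absorbed power = emitted power.
Absorbing cross-section = A = 0.04850 m²; emitting surface = 2A = 0.09700 m² (ratio 2).
αS·A_cross = εσ·A_surf·T⁴  ⇒  T⁴ = αS/(ε·2σ).
T⁴ = 0.770·8740/(0.45·2·5.67×10⁻⁸) = 1.319×10¹¹ K⁴.
T = (1.319×10¹¹)^(1/4).

T ≈ 603 K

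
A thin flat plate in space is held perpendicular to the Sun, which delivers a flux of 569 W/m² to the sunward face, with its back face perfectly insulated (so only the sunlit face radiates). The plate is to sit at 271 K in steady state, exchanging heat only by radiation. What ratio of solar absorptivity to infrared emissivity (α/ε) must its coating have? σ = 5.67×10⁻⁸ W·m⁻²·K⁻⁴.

α/ε ≈ 0.537

Balance: αS·A = εσ·1A·T⁴ ⇒ α/ε = σT⁴/S.
α/ε = 5.67×10⁻⁸·(271)⁴/569 = 5.67×10⁻⁸·5.394×10⁹/569.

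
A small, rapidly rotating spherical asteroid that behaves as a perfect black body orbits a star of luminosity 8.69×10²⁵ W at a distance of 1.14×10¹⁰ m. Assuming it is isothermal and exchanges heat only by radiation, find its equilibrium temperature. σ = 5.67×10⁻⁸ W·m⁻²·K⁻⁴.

T ≈ 696 K

First find the stellar flux at distance d: S = L/(4πd²) = 8.69×10²⁵/(4π·(1.14×10¹⁰)²) = 53210 W/m².
For an isothermal sphere, absorbed (1−a)S·πr² = emitted σ·4πr²·T⁴, so T⁴ = (1−a)S/(4σ).
T⁴ = 1.00·53210/(4·5.67×10⁻⁸) = 2.346×10¹¹ K⁴.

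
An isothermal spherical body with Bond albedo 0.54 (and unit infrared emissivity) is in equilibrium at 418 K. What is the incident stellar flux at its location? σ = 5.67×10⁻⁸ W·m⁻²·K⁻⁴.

S ≈ 15100 W/m²

(1−a)S·πr² = σ·4πr²·T⁴ ⇒ S = 4σT⁴/(1−a).
S = 4·5.67×10⁻⁸·3.053×10¹⁰/0.460.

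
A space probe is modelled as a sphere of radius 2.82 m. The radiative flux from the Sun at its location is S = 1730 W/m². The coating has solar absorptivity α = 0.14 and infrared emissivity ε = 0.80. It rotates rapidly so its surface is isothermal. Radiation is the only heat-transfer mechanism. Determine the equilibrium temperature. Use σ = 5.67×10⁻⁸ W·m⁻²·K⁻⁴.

T ≈ 191 K

At equilibrium, absorbed power = emitted power.
Absorbing cross-section = πr² = 24.98 m²; emitting surface = 4πr² = 99.93 m² (ratio 4).
αS·A_cross = εσ·A_surf·T⁴  ⇒  T⁴ = αS/(ε·4σ).
T⁴ = 0.140·1730/(0.80·4·5.67×10⁻⁸) = 1.335×10⁹ K⁴.
T = (1.335×10⁹)^(1/4).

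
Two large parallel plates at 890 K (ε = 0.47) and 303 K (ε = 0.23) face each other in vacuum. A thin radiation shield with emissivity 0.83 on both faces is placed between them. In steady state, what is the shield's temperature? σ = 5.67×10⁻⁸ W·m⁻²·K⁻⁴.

In steady state the net flux on the hot side equals that on the cold side.
σ(T₁⁴−T_s⁴)/D₁ = σ(T_s⁴−T₂⁴)/D₂, with D₁ = 1/ε₁+1/ε_s−1 = 2.332, D₂ = 1/ε_s+1/ε₂−1 = 4.553.
Solve for T_s⁴: T_s⁴ = (D₂·T₁⁴ + D₁·T₂⁴)/(D₁+D₂) = 4.177×10¹¹ K⁴.

T_s ≈ 804 K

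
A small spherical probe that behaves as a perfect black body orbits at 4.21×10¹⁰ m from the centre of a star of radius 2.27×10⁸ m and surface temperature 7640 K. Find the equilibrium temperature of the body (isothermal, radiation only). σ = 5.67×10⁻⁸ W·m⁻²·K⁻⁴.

The star's surface emits σT_*⁴; at distance d the flux is S = σT_*⁴(R_*/d)².
S = 5.67×10⁻⁸·(7640)⁴·(2.27×10⁸/4.21×10¹⁰)² = 5616 W/m².
For an isothermal sphere T⁴ = (1−a)S/(4σ) = 2.476×10¹⁰ K⁴.

T ≈ 397 K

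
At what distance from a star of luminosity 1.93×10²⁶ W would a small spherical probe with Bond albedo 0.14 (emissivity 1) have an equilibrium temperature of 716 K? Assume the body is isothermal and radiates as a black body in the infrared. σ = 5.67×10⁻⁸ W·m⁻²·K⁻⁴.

For an isothermal black-emitting sphere, (1−a)S·πr² = σ·4πr²·T⁴ ⇒ S = 4σT⁴/(1−a).
S = 4·5.67×10⁻⁸·(716)⁴/0.860 = 69310 W/m².
Flux falls as S = L/(4πd²), so d = √(L/(4πS)) = √(1.93×10²⁶/(4π·69310)).

d ≈ 1.49×10¹⁰ m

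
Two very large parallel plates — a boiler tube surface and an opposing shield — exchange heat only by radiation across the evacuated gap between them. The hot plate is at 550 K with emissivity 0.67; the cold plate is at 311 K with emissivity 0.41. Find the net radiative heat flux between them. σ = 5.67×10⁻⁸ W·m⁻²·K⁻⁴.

For two infinite grey parallel plates, q = σ(T₁⁴ − T₂⁴)/(1/ε₁ + 1/ε₂ − 1).
T₁⁴ − T₂⁴ = 9.151×10¹⁰ − 9.355×10⁹ = 8.215×10¹⁰ K⁴.
1/ε₁ + 1/ε₂ − 1 = 1.493 + 2.439 − 1 = 2.932.
q = 5.67×10⁻⁸ × 8.215×10¹⁰ / 2.932.

q ≈ 1590 W/m²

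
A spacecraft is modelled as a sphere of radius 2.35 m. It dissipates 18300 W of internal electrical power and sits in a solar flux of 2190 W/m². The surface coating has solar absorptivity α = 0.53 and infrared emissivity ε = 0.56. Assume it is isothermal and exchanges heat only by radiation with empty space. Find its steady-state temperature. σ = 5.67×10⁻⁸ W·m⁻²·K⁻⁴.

T ≈ 363 K

At steady state, absorbed solar power + internal power = radiated power.
Absorbed: α·S·A_cross = 0.53·2190·17.35 = 20140 W (cross-section πr²).
Total input = 20140 + 18300 = 38440 W.
Radiated: εσ·A_surf·T⁴ with A_surf = 4πr² = 69.40 m².
T⁴ = 38440/(0.56·5.67×10⁻⁸·69.40) = 1.744×10¹⁰ K⁴.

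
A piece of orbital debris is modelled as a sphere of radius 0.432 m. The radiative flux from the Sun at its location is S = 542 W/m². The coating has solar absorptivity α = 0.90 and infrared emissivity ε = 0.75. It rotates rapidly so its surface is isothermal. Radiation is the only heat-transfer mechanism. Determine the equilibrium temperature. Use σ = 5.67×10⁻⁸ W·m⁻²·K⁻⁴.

At equilibrium, absorbed power = emitted power.
Absorbing cross-section = πr² = 0.5863 m²; emitting surface = 4πr² = 2.345 m² (ratio 4).
αS·A_cross = εσ·A_surf·T⁴  ⇒  T⁴ = αS/(ε·4σ).
T⁴ = 0.900·542/(0.75·4·5.67×10⁻⁸) = 2.868×10⁹ K⁴.
T = (2.868×10⁹)^(1/4).

T ≈ 231 K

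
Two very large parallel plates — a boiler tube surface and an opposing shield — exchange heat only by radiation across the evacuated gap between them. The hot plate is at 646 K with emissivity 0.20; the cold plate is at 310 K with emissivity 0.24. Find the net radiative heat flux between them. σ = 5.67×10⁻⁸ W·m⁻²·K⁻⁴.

For two infinite grey parallel plates, q = σ(T₁⁴ − T₂⁴)/(1/ε₁ + 1/ε₂ − 1).
T₁⁴ − T₂⁴ = 1.742×10¹¹ − 9.235×10⁹ = 1.649×10¹¹ K⁴.
1/ε₁ + 1/ε₂ − 1 = 5.000 + 4.167 − 1 = 8.167.
q = 5.67×10⁻⁸ × 1.649×10¹¹ / 8.167.

q ≈ 1140 W/m²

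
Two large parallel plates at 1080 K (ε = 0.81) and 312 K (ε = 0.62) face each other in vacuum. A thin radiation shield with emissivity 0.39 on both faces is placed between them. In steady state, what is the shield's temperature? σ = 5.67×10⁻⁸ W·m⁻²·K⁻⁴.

T_s ≈ 924 K

In steady state the net flux on the hot side equals that on the cold side.
σ(T₁⁴−T_s⁴)/D₁ = σ(T_s⁴−T₂⁴)/D₂, with D₁ = 1/ε₁+1/ε_s−1 = 2.799, D₂ = 1/ε_s+1/ε₂−1 = 3.177.
Solve for T_s⁴: T_s⁴ = (D₂·T₁⁴ + D₁·T₂⁴)/(D₁+D₂) = 7.278×10¹¹ K⁴.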